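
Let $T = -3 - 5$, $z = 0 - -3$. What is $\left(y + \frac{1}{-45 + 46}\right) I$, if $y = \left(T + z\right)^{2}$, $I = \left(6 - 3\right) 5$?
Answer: $390$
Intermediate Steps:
$z = 3$ ($z = 0 + 3 = 3$)
$T = -8$ ($T = -3 - 5 = -8$)
$I = 15$ ($I = 3 \cdot 5 = 15$)
$y = 25$ ($y = \left(-8 + 3\right)^{2} = \left(-5\right)^{2} = 25$)
$\left(y + \frac{1}{-45 + 46}\right) I = \left(25 + \frac{1}{-45 + 46}\right) 15 = \left(25 + 1^{-1}\right) 15 = \left(25 + 1\right) 15 = 26 \cdot 15 = 390$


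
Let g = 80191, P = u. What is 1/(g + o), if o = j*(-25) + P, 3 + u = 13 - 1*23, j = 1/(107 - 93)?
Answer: 14/1122467 ≈ 1.2473e-5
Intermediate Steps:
j = 1/14 ≈ 0.071429
u = -13 (u = -3 + (13 - 1*23) = -3 + (13 - 23) = -3 - 10 = -13)
P = -13
o = -207/14 (o = (1/14)*(-25) - 13 = -25/14 - 13 = -207/14 ≈ -14.786)
1/(g + o) = 1/(80191 - 207/14) = 1/(1122467/14) = 14/1122467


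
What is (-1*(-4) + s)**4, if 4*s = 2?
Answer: 6561/16 ≈ 410.06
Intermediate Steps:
s = 1/2 (s = (1/4)*2 = 1/2 ≈ 0.50000)
(-1*(-4) + s)**4 = (-1*(-4) + 1/2)**4 = (4 + 1/2)**4 = (9/2)**4 = 6561/16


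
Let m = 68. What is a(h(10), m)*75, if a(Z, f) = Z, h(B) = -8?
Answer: -600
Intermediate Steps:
a(h(10), m)*75 = -8*75 = -600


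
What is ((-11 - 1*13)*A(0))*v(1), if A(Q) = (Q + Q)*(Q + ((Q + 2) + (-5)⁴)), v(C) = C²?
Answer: 0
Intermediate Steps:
A(Q) = 2*Q*(627 + 2*Q) (A(Q) = (2*Q)*(Q + ((2 + Q) + 625)) = (2*Q)*(Q + (627 + Q)) = (2*Q)*(627 + 2*Q) = 2*Q*(627 + 2*Q))
((-11 - 1*13)*A(0))*v(1) = ((-11 - 1*13)*(2*0*(627 + 2*0)))*1² = ((-11 - 13)*(2*0*(627 + 0)))*1 = -48*0*627*1 = -24*0*1 = 0*1 = 0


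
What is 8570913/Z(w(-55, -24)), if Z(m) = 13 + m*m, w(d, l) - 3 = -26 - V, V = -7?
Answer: 8570913/269 ≈ 31862.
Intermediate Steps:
w(d, l) = -16 (w(d, l) = 3 + (-26 - 1*(-7)) = 3 + (-26 + 7) = 3 - 19 = -16)
Z(m) = 13 + m²
8570913/Z(w(-55, -24)) = 8570913/(13 + (-16)²) = 8570913/(13 + 256) = 8570913/269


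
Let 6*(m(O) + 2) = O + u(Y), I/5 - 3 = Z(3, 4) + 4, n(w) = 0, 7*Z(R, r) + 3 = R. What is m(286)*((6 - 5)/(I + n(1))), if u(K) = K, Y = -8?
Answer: 19/15 ≈ 1.2667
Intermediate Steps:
Z(R, r) = -3/7 + R/7
I = 35 (I = 15 + 5*((-3/7 + (⅐)*3) + 4) = 15 + 5*((-3/7 + 3/7) + 4) = 15 + 5*(0 + 4) = 15 + 5*4 = 15 + 20 = 35)
m(O) = -10/3 + O/6 (m(O) = -2 + (O - 8)/6 = -2 + (-8 + O)/6 = -2 + (-4/3 + O/6) = -10/3 + O/6)
m(286)*((6 - 5)/(I + n(1))) = (-10/3 + (⅙)*286)*((6 - 5)/(35 + 0)) = (-10/3 + 143/3)*(1/35) = 133*(1*(1/35))/3 = (133/3)*(1/35) = 19/15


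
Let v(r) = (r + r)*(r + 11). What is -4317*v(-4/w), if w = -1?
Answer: -518040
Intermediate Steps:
v(r) = 2*r*(11 + r) (v(r) = (2*r)*(11 + r) = 2*r*(11 + r))
-4317*v(-4/w) = -8634*(-4/(-1))*(11 - 4/(-1)) = -8634*(-4*(-1))*(11 - 4*(-1)) = -8634*4*(11 + 4) = -8634*4*15 = -4317*120 = -518040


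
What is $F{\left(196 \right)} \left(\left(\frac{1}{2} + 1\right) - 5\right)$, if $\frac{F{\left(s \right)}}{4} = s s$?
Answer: $-537824$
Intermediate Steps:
$F{\left(s \right)} = 4 s^{2}$ ($F{\left(s \right)} = 4 s s = 4 s^{2}$)
$F{\left(196 \right)} \left(\left(\frac{1}{2} + 1\right) - 5\right) = 4 \cdot 196^{2} \left(\left(\frac{1}{2} + 1\right) - 5\right) = 4 \cdot 38416 \left(\left(\frac{1}{2} + 1\right) - 5\right) = 153664 \left(\frac{3}{2} - 5\right) = 153664 \left(- \frac{7}{2}\right) = -537824$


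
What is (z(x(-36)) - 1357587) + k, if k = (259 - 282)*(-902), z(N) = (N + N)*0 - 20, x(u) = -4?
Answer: -1336861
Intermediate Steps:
z(N) = -20 (z(N) = (2*N)*0 - 20 = 0 - 20 = -20)
k = 20746 (k = -23*(-902) = 20746)
(z(x(-36)) - 1357587) + k = (-20 - 1357587) + 20746 = -1357607 + 20746 = -1336861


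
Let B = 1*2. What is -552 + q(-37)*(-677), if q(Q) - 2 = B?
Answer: -3260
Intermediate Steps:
B = 2
q(Q) = 4 (q(Q) = 2 + 2 = 4)
-552 + q(-37)*(-677) = -552 + 4*(-677) = -552 - 2708 = -3260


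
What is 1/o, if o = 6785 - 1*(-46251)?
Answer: 1/53036 ≈ 1.8855e-5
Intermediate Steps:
o = 53036 (o = 6785 + 46251 = 53036)
1/o = 1/53036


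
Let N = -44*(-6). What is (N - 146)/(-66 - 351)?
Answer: -118/417 ≈ -0.28297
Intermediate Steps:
N = 264
(N - 146)/(-66 - 351) = (264 - 146)/(-66 - 351) = 118/(-417) = 118*(-1/417) = -118/417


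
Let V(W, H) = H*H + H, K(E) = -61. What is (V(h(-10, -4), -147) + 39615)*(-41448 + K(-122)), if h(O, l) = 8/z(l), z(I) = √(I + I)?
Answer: -2535245193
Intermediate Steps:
z(I) = √2*√I (z(I) = √(2*I) = √2*√I)
h(O, l) = 4*√2/√l (h(O, l) = 8/((√2*√l)) = 8*(√2/(2*√l)) = 4*√2/√l)
V(W, H) = H + H² (V(W, H) = H² + H = H + H²)
(V(h(-10, -4), -147) + 39615)*(-41448 + K(-122)) = (-147*(1 - 147) + 39615)*(-41448 - 61) = (-147*(-146) + 39615)*(-41509) = (21462 + 39615)*(-41509) = 61077*(-41509) = -2535245193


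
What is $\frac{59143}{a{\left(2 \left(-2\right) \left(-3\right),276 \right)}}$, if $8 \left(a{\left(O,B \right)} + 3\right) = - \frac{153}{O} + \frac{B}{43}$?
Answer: $- \frac{81380768}{5217} \approx -15599.0$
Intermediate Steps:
$a{\left(O,B \right)} = -3 - \frac{153}{8 O} + \frac{B}{344}$ ($a{\left(O,B \right)} = -3 + \frac{- \frac{153}{O} + \frac{B}{43}}{8} = -3 + \left(- \frac{153}{8 O} + \frac{B}{344}\right) = -3 - \frac{153}{8 O} + \frac{B}{344}$)
$\frac{59143}{a{\left(2 \left(-2\right) \left(-3\right),276 \right)}} = \frac{59143}{\frac{1}{344} \frac{1}{2 \left(-2\right) \left(-3\right)} \left(-6579 + 2 \left(-2\right) \left(-3\right) \left(-1032 + 276\right)\right)} = \frac{59143}{\frac{1}{344} \frac{1}{\left(-4\right) \left(-3\right)} \left(-6579 + \left(-4\right) \left(-3\right) \left(-756\right)\right)} = \frac{59143}{\frac{1}{344} \cdot \frac{1}{12} \left(-6579 + 12 \left(-756\right)\right)} = \frac{59143}{\frac{1}{344} \cdot \frac{1}{12} \left(-6579 - 9072\right)} = \frac{59143}{\frac{1}{344} \cdot \frac{1}{12} \left(-15651\right)} = \frac{59143}{- \frac{5217}{1376}} = 59143 \left(- \frac{1376}{5217}\right) = - \frac{81380768}{5217}$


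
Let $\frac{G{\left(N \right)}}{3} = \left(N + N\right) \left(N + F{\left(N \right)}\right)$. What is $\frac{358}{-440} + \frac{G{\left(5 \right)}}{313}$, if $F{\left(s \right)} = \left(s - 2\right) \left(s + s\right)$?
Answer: $\frac{174973}{68860} \approx 2.541$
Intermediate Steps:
$F{\left(s \right)} = 2 s \left(-2 + s\right)$ ($F{\left(s \right)} = \left(-2 + s\right) 2 s = 2 s \left(-2 + s\right)$)
$G{\left(N \right)} = 6 N \left(N + 2 N \left(-2 + N\right)\right)$ ($G{\left(N \right)} = 3 \left(N + N\right) \left(N + 2 N \left(-2 + N\right)\right) = 3 \cdot 2 N \left(N + 2 N \left(-2 + N\right)\right) = 6 N \left(N + 2 N \left(-2 + N\right)\right)$)
$\frac{358}{-440} + \frac{G{\left(5 \right)}}{313} = \frac{358}{-440} + \frac{5^{2} \left(-18 + 12 \cdot 5\right)}{313} = 358 \left(- \frac{1}{440}\right) + 25 \left(-18 + 60\right) \frac{1}{313} = - \frac{179}{220} + 25 \cdot 42 \cdot \frac{1}{313} = - \frac{179}{220} + 1050 \cdot \frac{1}{313} = - \frac{179}{220} + \frac{1050}{313} = \frac{174973}{68860}$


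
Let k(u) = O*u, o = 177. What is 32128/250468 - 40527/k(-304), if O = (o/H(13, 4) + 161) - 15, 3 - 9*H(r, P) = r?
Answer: -659264257/66624488 ≈ -9.8952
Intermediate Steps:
H(r, P) = ⅓ - r/9
O = -133/10 (O = (177/(⅓ - ⅑*13) + 161) - 15 = (177/(⅓ - 13/9) + 161) - 15 = (177/(-10/9) + 161) - 15 = (177*(-9/10) + 161) - 15 = (-1593/10 + 161) - 15 = 17/10 - 15 = -133/10 ≈ -13.300)
k(u) = -133*u/10
32128/250468 - 40527/k(-304) = 32128/250468 - 40527/((-133/10*(-304))) = 32128*(1/250468) - 40527/20216/5 = 8032/62617 - 40527*5/20216 = 8032/62617 - 10665/1064 = -659264257/66624488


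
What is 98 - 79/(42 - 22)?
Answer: 1881/20 ≈ 94.050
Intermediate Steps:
98 - 79/(42 - 22) = 98 - 79/20 = 1881/20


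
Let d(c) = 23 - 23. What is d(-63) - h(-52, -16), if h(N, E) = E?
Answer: 16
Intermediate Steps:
d(c) = 0
d(-63) - h(-52, -16) = 0 - 1*(-16) = 0 + 16 = 16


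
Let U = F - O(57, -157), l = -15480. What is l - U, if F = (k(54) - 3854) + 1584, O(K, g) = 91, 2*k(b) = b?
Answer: -13146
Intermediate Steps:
k(b) = b/2
F = -2243 (F = ((½)*54 - 3854) + 1584 = (27 - 3854) + 1584 = -3827 + 1584 = -2243)
U = -2334 (U = -2243 - 1*91 = -2243 - 91 = -2334)
l - U = -15480 - 1*(-2334) = -15480 + 2334 = -13146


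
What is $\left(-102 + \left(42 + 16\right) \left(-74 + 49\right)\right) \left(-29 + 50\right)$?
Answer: $-32592$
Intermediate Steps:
$\left(-102 + \left(42 + 16\right) \left(-74 + 49\right)\right) \left(-29 + 50\right) = \left(-102 + 58 \left(-25\right)\right) 21 = \left(-102 - 1450\right) 21 = \left(-1552\right) 21 = -32592$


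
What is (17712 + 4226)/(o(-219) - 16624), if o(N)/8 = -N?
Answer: -10969/7436 ≈ -1.4751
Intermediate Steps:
o(N) = -8*N (o(N) = 8*(-N) = -8*N)
(17712 + 4226)/(o(-219) - 16624) = (17712 + 4226)/(-8*(-219) - 16624) = 21938/(1752 - 16624) = 21938/(-14872) = 21938*(-1/14872) = -10969/7436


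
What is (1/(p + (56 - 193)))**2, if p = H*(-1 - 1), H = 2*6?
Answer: 1/25921 ≈ 3.8579e-5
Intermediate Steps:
H = 12
p = -24 (p = 12*(-1 - 1) = 12*(-2) = -24)
(1/(p + (56 - 193)))**2 = (1/(-24 + (56 - 193)))**2 = (1/(-24 - 137))**2 = (1/(-161))**2 = (-1/161)**2 = 1/25921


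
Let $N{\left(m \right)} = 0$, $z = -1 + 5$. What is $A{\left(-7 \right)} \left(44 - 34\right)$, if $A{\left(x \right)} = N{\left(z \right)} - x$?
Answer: $70$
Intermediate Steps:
$z = 4$
$A{\left(x \right)} = - x$ ($A{\left(x \right)} = 0 - x = - x$)
$A{\left(-7 \right)} \left(44 - 34\right) = \left(-1\right) \left(-7\right) \left(44 - 34\right) = 7 \cdot 10 = 70$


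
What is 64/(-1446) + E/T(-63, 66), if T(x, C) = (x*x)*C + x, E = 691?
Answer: -2626973/63115731 ≈ -0.041622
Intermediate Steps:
T(x, C) = x + C*x² (T(x, C) = x²*C + x = C*x² + x = x + C*x²)
64/(-1446) + E/T(-63, 66) = 64/(-1446) + 691/((-63*(1 + 66*(-63)))) = 64*(-1/1446) + 691/((-63*(1 - 4158))) = -32/723 + 691/((-63*(-4157))) = -32/723 + 691/261891 = -2626973/63115731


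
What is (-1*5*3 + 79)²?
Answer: 4096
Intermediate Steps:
(-1*5*3 + 79)² = (-5*3 + 79)² = (-15 + 79)² = 64² = 4096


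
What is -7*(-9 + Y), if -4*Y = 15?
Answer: 357/4 ≈ 89.250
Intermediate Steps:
Y = -15/4 (Y = -1/4*15 = -15/4 ≈ -3.7500)
-7*(-9 + Y) = -7*(-9 - 15/4) = -7*(-51/4) = 357/4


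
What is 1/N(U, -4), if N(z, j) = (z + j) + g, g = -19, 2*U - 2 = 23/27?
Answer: -54/1165 ≈ -0.046352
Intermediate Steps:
U = 77/54 (U = 1 + (23/27)/2 = 1 + (23*(1/27))/2 = 1 + (1/2)*(23/27) = 1 + 23/54 = 77/54 ≈ 1.4259)
N(z, j) = -19 + j + z (N(z, j) = (z + j) - 19 = (j + z) - 19 = -19 + j + z)
1/N(U, -4) = 1/(-19 - 4 + 77/54) = 1/(-1165/54) = -54/1165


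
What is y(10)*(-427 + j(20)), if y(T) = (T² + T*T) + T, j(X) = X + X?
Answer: -81270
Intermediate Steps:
j(X) = 2*X
y(T) = T + 2*T² (y(T) = (T² + T²) + T = 2*T² + T = T + 2*T²)
y(10)*(-427 + j(20)) = (10*(1 + 2*10))*(-427 + 2*20) = (10*(1 + 20))*(-427 + 40) = (10*21)*(-387) = 210*(-387) = -81270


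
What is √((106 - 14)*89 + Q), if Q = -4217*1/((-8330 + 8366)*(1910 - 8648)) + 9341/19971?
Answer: √65899585405058468322/89709732 ≈ 90.490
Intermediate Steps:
Q = 261116155/538258392 (Q = -4217/((-6738*36)) + 9341*(1/19971) = -4217/(-242568) + 9341/19971 = -4217*(-1/242568) + 9341/19971 = 4217/242568 + 9341/19971 = 261116155/538258392 ≈ 0.48511)
√((106 - 14)*89 + Q) = √((106 - 14)*89 + 261116155/538258392) = √(92*89 + 261116155/538258392) = √(8188 + 261116155/538258392) = √(4407520829851/538258392) = √65899585405058468322/89709732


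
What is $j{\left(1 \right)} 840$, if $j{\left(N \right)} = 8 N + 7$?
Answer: $12600$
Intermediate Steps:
$j{\left(N \right)} = 7 + 8 N$
$j{\left(1 \right)} 840 = \left(7 + 8 \cdot 1\right) 840 = \left(7 + 8\right) 840 = 15 \cdot 840 = 12600$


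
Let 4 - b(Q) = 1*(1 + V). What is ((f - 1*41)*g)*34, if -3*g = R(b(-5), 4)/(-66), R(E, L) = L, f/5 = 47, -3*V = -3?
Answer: 13192/99 ≈ 133.25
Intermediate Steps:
V = 1 (V = -⅓*(-3) = 1)
f = 235 (f = 5*47 = 235)
b(Q) = 2 (b(Q) = 4 - (1 + 1) = 4 - 2 = 2)
g = 2/99 (g = -4/(3*(-66)) = -4*(-1)/(3*66) = -⅓*(-2/33) = 2/99 ≈ 0.020202)
((f - 1*41)*g)*34 = ((235 - 1*41)*(2/99))*34 = ((235 - 41)*(2/99))*34 = (194*(2/99))*34 = (388/99)*34 = 13192/99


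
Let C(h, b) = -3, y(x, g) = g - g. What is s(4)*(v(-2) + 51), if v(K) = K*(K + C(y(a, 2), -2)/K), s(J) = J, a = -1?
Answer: 208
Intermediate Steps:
y(x, g) = 0
v(K) = K*(K - 3/K)
s(4)*(v(-2) + 51) = 4*((-3 + (-2)²) + 51) = 4*((-3 + 4) + 51) = 4*(1 + 51) = 4*52 = 208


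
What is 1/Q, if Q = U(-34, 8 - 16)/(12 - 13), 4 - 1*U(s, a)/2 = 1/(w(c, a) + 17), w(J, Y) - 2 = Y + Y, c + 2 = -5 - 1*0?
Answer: -3/22 ≈ -0.13636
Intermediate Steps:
c = -7 (c = -2 + (-5 - 1*0) = -2 + (-5 + 0) = -2 - 5 = -7)
w(J, Y) = 2 + 2*Y (w(J, Y) = 2 + (Y + Y) = 2 + 2*Y)
U(s, a) = 8 - 2/(19 + 2*a) (U(s, a) = 8 - 2/((2 + 2*a) + 17) = 8 - 2/(19 + 2*a))
Q = -22/3 (Q = (2*(75 + 8*(8 - 16))/(19 + 2*(8 - 16)))/(12 - 13) = (2*(75 + 8*(-8))/(19 + 2*(-8)))/(-1) = -2*(75 - 64)/(19 - 16) = -2*11/3 = -1*22/3 = -22/3 ≈ -7.3333)
1/Q = 1/(-22/3) = -3/22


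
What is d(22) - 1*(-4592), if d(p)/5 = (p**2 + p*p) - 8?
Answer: 9392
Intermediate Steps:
d(p) = -40 + 10*p**2 (d(p) = 5*((p**2 + p*p) - 8) = 5*((p**2 + p**2) - 8) = 5*(2*p**2 - 8) = 5*(-8 + 2*p**2) = -40 + 10*p**2)
d(22) - 1*(-4592) = (-40 + 10*22**2) - 1*(-4592) = (-40 + 10*484) + 4592 = (-40 + 4840) + 4592 = 4800 + 4592 = 9392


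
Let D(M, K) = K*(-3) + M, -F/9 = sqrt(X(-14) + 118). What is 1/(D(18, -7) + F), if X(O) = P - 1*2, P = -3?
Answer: -13/2544 - sqrt(113)/848 ≈ -0.017646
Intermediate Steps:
X(O) = -5 (X(O) = -3 - 1*2 = -3 - 2 = -5)
F = -9*sqrt(113) (F = -9*sqrt(-5 + 118) = -9*sqrt(113) ≈ -95.671)
D(M, K) = M - 3*K (D(M, K) = -3*K + M = M - 3*K)
1/(D(18, -7) + F) = 1/((18 - 3*(-7)) - 9*sqrt(113)) = 1/((18 + 21) - 9*sqrt(113)) = 1/(39 - 9*sqrt(113))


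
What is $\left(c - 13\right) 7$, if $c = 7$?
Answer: $-42$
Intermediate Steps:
$\left(c - 13\right) 7 = \left(7 - 13\right) 7 = \left(-6\right) 7 = -42$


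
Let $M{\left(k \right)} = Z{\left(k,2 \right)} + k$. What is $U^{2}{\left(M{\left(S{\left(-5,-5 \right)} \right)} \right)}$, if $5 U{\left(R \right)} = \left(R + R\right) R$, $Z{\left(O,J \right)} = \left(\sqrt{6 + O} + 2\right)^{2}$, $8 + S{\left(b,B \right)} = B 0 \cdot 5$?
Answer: $- \frac{18368}{25} - \frac{1536 i \sqrt{2}}{25} \approx -734.72 - 86.889 i$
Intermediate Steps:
$S{\left(b,B \right)} = -8$ ($S{\left(b,B \right)} = -8 + B 0 \cdot 5 = -8 + 0 \cdot 5 = -8 + 0 = -8$)
$Z{\left(O,J \right)} = \left(2 + \sqrt{6 + O}\right)^{2}$
$M{\left(k \right)} = k + \left(2 + \sqrt{6 + k}\right)^{2}$ ($M{\left(k \right)} = \left(2 + \sqrt{6 + k}\right)^{2} + k = k + \left(2 + \sqrt{6 + k}\right)^{2}$)
$U{\left(R \right)} = \frac{2 R^{2}}{5}$ ($U{\left(R \right)} = \frac{\left(R + R\right) R}{5} = \frac{2 R R}{5} = \frac{2 R^{2}}{5}$)
$U^{2}{\left(M{\left(S{\left(-5,-5 \right)} \right)} \right)} = \left(\frac{2 \left(-8 + \left(2 + \sqrt{6 - 8}\right)^{2}\right)^{2}}{5}\right)^{2} = \left(\frac{2 \left(-8 + \left(2 + \sqrt{-2}\right)^{2}\right)^{2}}{5}\right)^{2} = \left(\frac{2 \left(-8 + \left(2 + i \sqrt{2}\right)^{2}\right)^{2}}{5}\right)^{2} = \frac{4 \left(-8 + \left(2 + i \sqrt{2}\right)^{2}\right)^{4}}{25}$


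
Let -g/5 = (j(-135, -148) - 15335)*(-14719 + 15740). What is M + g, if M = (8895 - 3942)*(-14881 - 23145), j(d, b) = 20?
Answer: -110159703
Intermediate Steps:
M = -188342778 (M = 4953*(-38026) = -188342778)
g = 78183075 (g = -5*(20 - 15335)*(-14719 + 15740) = -(-76575)*1021 = -5*(-15636615) = 78183075)
M + g = -188342778 + 78183075 = -110159703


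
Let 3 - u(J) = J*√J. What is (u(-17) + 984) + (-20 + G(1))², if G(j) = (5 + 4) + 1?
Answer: 1087 + 17*I*√17 ≈ 1087.0 + 70.093*I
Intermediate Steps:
G(j) = 10 (G(j) = 9 + 1 = 10)
u(J) = 3 - J^(3/2) (u(J) = 3 - J*√J = 3 - J^(3/2))
(u(-17) + 984) + (-20 + G(1))² = ((3 - (-17)^(3/2)) + 984) + (-20 + 10)² = ((3 - (-17)*I*√17) + 984) + (-10)² = ((3 + 17*I*√17) + 984) + 100 = (987 + 17*I*√17) + 100 = 1087 + 17*I*√17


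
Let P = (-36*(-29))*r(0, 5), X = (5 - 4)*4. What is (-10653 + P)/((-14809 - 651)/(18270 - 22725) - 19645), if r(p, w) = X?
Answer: 5771007/17500603 ≈ 0.32976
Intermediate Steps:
X = 4 (X = 1*4 = 4)
r(p, w) = 4
P = 4176 (P = -36*(-29)*4 = 1044*4 = 4176)
(-10653 + P)/((-14809 - 651)/(18270 - 22725) - 19645) = (-10653 + 4176)/((-14809 - 651)/(18270 - 22725) - 19645) = -6477/(-15460/(-4455) - 19645) = -6477/(-15460*(-1/4455) - 19645) = -6477/(3092/891 - 19645) = -6477/(-17500603/891) = -6477*(-891/17500603) = 5771007/17500603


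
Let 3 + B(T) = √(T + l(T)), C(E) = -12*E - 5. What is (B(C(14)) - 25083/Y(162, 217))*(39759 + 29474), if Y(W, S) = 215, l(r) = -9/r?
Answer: -1781226624/215 + 276932*I*√323510/173 ≈ -8.2848e+6 + 9.1048e+5*I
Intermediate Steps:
C(E) = -5 - 12*E
B(T) = -3 + √(T - 9/T)
(B(C(14)) - 25083/Y(162, 217))*(39759 + 29474) = ((-3 + √((-5 - 12*14) - 9/(-5 - 12*14))) - 25083/215)*(39759 + 29474) = ((-3 + √((-5 - 168) - 9/(-5 - 168))) - 25083*1/215)*69233 = ((-3 + √(-173 - 9/(-173))) - 25083/215)*69233 = ((-3 + √(-173 - 9*(-1/173))) - 25083/215)*69233 = ((-3 + √(-173 + 9/173)) - 25083/215)*69233 = ((-3 + √(-29920/173)) - 25083/215)*69233 = ((-3 + 4*I*√323510/173) - 25083/215)*69233 = (-25728/215 + 4*I*√323510/173)*69233 = -1781226624/215 + 276932*I*√323510/173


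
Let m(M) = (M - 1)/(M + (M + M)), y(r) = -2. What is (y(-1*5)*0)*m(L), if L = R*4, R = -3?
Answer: 0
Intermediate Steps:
L = -12 (L = -3*4 = -12)
m(M) = (-1 + M)/(3*M) (m(M) = (-1 + M)/(M + 2*M) = (-1 + M)/((3*M)) = (-1 + M)*(1/(3*M)) = (-1 + M)/(3*M))
(y(-1*5)*0)*m(L) = (-2*0)*((1/3)*(-1 - 12)/(-12)) = 0*((1/3)*(-1/12)*(-13)) = 0*(13/36) = 0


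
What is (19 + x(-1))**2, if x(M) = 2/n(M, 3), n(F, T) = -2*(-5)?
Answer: 9216/25 ≈ 368.64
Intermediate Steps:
n(F, T) = 10
x(M) = 1/5 (x(M) = 2/10 = 2*(1/10) = 1/5)
(19 + x(-1))**2 = (19 + 1/5)**2 = (96/5)**2 = 9216/25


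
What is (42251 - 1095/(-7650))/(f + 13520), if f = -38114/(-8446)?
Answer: 90997554509/29128148670 ≈ 3.1240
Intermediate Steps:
f = 19057/4223 (f = -38114*(-1/8446) = 19057/4223 ≈ 4.5127)
(42251 - 1095/(-7650))/(f + 13520) = (42251 - 1095/(-7650))/(19057/4223 + 13520) = (42251 - 1095*(-1/7650))/(57114017/4223) = (42251 + 73/510)*(4223/57114017) = (21548083/510)*(4223/57114017) = 90997554509/29128148670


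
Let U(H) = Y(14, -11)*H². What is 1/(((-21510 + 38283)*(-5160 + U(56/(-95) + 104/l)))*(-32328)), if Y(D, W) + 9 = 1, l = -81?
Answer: 2193075/6169493974660670656 ≈ 3.5547e-13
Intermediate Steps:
Y(D, W) = -8 (Y(D, W) = -9 + 1 = -8)
U(H) = -8*H²
1/(((-21510 + 38283)*(-5160 + U(56/(-95) + 104/l)))*(-32328)) = 1/(((-21510 + 38283)*(-5160 - 8*(56/(-95) + 104/(-81))²))*(-32328)) = -1/32328/(16773*(-5160 - 8*(56*(-1/95) + 104*(-1/81))²)) = -1/32328/(16773*(-5160 - 8*(-56/95 - 104/81)²)) = -1/32328/(16773*(-5160 - 8*(-14416/7695)²)) = -1/32328/(16773*(-5160 - 8*207821056/59213025)) = -1/32328/(16773*(-5160 - 1662568448/59213025)) = -1/32328/(16773*(-307201777448/59213025)) = -1/32328/(-1717565137711768/19737675) = -19737675/1717565137711768*(-1/32328) = 2193075/6169493974660670656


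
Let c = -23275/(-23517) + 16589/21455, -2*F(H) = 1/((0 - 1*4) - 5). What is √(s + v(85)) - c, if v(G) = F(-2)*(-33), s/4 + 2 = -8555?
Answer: -889488638/504557235 + 59*I*√354/6 ≈ -1.7629 + 185.01*I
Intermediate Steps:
F(H) = 1/18 (F(H) = -1/(2*((0 - 1*4) - 5)) = -1/(2*((0 - 4) - 5)) = -1/(2*(-4 - 5)) = -½/(-9) = -½*(-⅑) = 1/18)
s = -34228 (s = -8 + 4*(-8555) = -8 - 34220 = -34228)
v(G) = -11/6 (v(G) = (1/18)*(-33) = -11/6)
c = 889488638/504557235 (c = -23275*(-1/23517) + 16589*(1/21455) = 23275/23517 + 16589/21455 = 889488638/504557235 ≈ 1.7629)
√(s + v(85)) - c = √(-34228 - 11/6) - 1*889488638/504557235 = √(-205379/6) - 889488638/504557235 = 59*I*√354/6 - 889488638/504557235 = -889488638/504557235 + 59*I*√354/6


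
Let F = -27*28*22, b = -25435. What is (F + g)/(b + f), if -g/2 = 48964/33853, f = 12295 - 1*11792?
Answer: 140785256/211005749 ≈ 0.66721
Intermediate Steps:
f = 503 (f = 12295 - 11792 = 503)
F = -16632 (F = -756*22 = -16632)
g = -97928/33853 ≈ -2.8927
(F + g)/(b + f) = (-16632 - 97928/33853)/(-25435 + 503) = -563141024/33853/(-24932) = -563141024/33853*(-1/24932) = 140785256/211005749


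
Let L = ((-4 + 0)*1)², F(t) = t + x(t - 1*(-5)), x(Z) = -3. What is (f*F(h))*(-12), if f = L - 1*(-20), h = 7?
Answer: -1728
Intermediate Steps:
F(t) = -3 + t (F(t) = t - 3 = -3 + t)
L = 16 (L = (-4*1)² = (-4)² = 16)
f = 36 (f = 16 - 1*(-20) = 16 + 20 = 36)
(f*F(h))*(-12) = (36*(-3 + 7))*(-12) = (36*4)*(-12) = 144*(-12) = -1728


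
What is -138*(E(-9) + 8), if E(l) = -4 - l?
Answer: -1794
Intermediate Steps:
-138*(E(-9) + 8) = -138*((-4 - 1*(-9)) + 8) = -138*((-4 + 9) + 8) = -138*(5 + 8) = -138*13 = -1794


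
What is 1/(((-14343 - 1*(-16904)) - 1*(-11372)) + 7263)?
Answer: 1/21196 ≈ 4.7179e-5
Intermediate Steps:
1/(((-14343 - 1*(-16904)) - 1*(-11372)) + 7263) = 1/(((-14343 + 16904) + 11372) + 7263) = 1/((2561 + 11372) + 7263) = 1/(13933 + 7263) = 1/21196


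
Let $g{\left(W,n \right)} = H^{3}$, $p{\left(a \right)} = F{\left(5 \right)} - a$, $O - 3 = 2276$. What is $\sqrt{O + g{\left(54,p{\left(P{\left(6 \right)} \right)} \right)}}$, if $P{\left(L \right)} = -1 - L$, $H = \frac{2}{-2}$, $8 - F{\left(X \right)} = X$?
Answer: $\sqrt{2278} \approx 47.728$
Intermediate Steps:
$O = 2279$ ($O = 3 + 2276 = 2279$)
$F{\left(X \right)} = 8 - X$
$H = -1$ ($H = 2 \left(- \frac{1}{2}\right) = -1$)
$p{\left(a \right)} = 3 - a$ ($p{\left(a \right)} = \left(8 - 5\right) - a = 3 - a$)
$g{\left(W,n \right)} = -1$ ($g{\left(W,n \right)} = \left(-1\right)^{3} = -1$)
$\sqrt{O + g{\left(54,p{\left(P{\left(6 \right)} \right)} \right)}} = \sqrt{2279 - 1} = \sqrt{2278}$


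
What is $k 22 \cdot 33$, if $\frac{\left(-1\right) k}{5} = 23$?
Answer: $-83490$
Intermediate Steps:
$k = -115$ ($k = \left(-5\right) 23 = -115$)
$k 22 \cdot 33 = \left(-115\right) 22 \cdot 33 = \left(-2530\right) 33 = -83490$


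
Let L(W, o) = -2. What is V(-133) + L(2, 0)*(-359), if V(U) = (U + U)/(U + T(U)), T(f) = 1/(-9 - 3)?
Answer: 1149838/1597 ≈ 720.00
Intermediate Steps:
T(f) = -1/12 (T(f) = 1/(-12) = -1/12)
V(U) = 2*U/(-1/12 + U) (V(U) = (U + U)/(U - 1/12) = (2*U)/(-1/12 + U) = 2*U/(-1/12 + U))
V(-133) + L(2, 0)*(-359) = 24*(-133)/(-1 + 12*(-133)) - 2*(-359) = 24*(-133)/(-1 - 1596) + 718 = 24*(-133)/(-1597) + 718 = 24*(-133)*(-1/1597) + 718 = 3192/1597 + 718 = 1149838/1597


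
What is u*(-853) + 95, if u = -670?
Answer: 571605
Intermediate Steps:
u*(-853) + 95 = -670*(-853) + 95 = 571510 + 95 = 571605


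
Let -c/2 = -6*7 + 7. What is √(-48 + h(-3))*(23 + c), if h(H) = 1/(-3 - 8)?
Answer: 2139*I*√11/11 ≈ 644.93*I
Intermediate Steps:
h(H) = -1/11 (h(H) = 1/(-11) = -1/11)
c = 70 (c = -2*(-6*7 + 7) = -2*(-42 + 7) = -2*(-35) = 70)
√(-48 + h(-3))*(23 + c) = √(-48 - 1/11)*(23 + 70) = √(-529/11)*93 = (23*I*√11/11)*93 = 2139*I*√11/11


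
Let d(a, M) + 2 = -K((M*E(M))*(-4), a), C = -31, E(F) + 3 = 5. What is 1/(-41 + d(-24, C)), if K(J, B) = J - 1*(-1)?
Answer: -1/292 ≈ -0.0034247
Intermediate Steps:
E(F) = 2 (E(F) = -3 + 5 = 2)
K(J, B) = 1 + J (K(J, B) = J + 1 = 1 + J)
d(a, M) = -3 + 8*M (d(a, M) = -2 - (1 + (M*2)*(-4)) = -2 - (1 + (2*M)*(-4)) = -2 - (1 - 8*M) = -2 + (-1 + 8*M) = -3 + 8*M)
1/(-41 + d(-24, C)) = 1/(-41 + (-3 + 8*(-31))) = 1/(-41 + (-3 - 248)) = 1/(-41 - 251) = 1/(-292) = -1/292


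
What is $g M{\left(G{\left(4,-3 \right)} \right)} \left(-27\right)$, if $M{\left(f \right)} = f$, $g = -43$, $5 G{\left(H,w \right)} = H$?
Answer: $\frac{4644}{5} \approx 928.8$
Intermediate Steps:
$G{\left(H,w \right)} = \frac{H}{5}$
$g M{\left(G{\left(4,-3 \right)} \right)} \left(-27\right) = - 43 \cdot \frac{1}{5} \cdot 4 \left(-27\right) = \left(-43\right) \frac{4}{5} \left(-27\right) = \left(- \frac{172}{5}\right) \left(-27\right) = \frac{4644}{5}$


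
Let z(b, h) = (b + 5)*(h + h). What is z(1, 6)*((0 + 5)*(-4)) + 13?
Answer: -1427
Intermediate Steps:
z(b, h) = 2*h*(5 + b) (z(b, h) = (5 + b)*(2*h) = 2*h*(5 + b))
z(1, 6)*((0 + 5)*(-4)) + 13 = (2*6*(5 + 1))*((0 + 5)*(-4)) + 13 = (2*6*6)*(5*(-4)) + 13 = 72*(-20) + 13 = -1440 + 13 = -1427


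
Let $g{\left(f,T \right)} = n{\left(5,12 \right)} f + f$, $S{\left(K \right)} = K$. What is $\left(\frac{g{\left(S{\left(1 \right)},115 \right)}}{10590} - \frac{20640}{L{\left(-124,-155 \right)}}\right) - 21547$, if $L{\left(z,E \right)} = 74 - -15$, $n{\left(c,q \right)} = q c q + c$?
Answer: $- \frac{3421129326}{157085} \approx -21779.0$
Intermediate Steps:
$n{\left(c,q \right)} = c + c q^{2}$ ($n{\left(c,q \right)} = c q q + c = c q^{2} + c = c + c q^{2}$)
$L{\left(z,E \right)} = 89$ ($L{\left(z,E \right)} = 74 + 15 = 89$)
$g{\left(f,T \right)} = 726 f$ ($g{\left(f,T \right)} = 5 \left(1 + 12^{2}\right) f + f = 5 \left(1 + 144\right) f + f = 5 \cdot 145 f + f = 725 f + f = 726 f$)
$\left(\frac{g{\left(S{\left(1 \right)},115 \right)}}{10590} - \frac{20640}{L{\left(-124,-155 \right)}}\right) - 21547 = \left(\frac{726 \cdot 1}{10590} - \frac{20640}{89}\right) - 21547 = \left(726 \cdot \frac{1}{10590} - \frac{20640}{89}\right) - 21547 = \left(\frac{121}{1765} - \frac{20640}{89}\right) - 21547 = - \frac{36418831}{157085} - 21547 = - \frac{3421129326}{157085}$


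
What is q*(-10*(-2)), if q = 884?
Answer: 17680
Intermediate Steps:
q*(-10*(-2)) = 884*(-10*(-2)) = 884*20 = 17680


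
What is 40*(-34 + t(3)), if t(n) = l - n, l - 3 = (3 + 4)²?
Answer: 600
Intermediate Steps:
l = 52 (l = 3 + (3 + 4)² = 3 + 7² = 3 + 49 = 52)
t(n) = 52 - n
40*(-34 + t(3)) = 40*(-34 + (52 - 1*3)) = 40*(-34 + (52 - 3)) = 40*(-34 + 49) = 40*15 = 600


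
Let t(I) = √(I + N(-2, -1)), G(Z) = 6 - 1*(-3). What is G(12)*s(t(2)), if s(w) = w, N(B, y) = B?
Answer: 0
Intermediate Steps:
G(Z) = 9 (G(Z) = 6 + 3 = 9)
t(I) = √(-2 + I) (t(I) = √(I - 2) = √(-2 + I))
G(12)*s(t(2)) = 9*√(-2 + 2) = 9*√0 = 9*0 = 0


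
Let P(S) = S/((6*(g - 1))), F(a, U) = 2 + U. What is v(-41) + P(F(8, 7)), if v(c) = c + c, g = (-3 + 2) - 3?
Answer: -823/10 ≈ -82.300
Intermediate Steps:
g = -4 (g = -1 - 3 = -4)
v(c) = 2*c
P(S) = -S/30 (P(S) = S/((6*(-4 - 1))) = S/((6*(-5))) = S/(-30) = S*(-1/30) = -S/30)
v(-41) + P(F(8, 7)) = 2*(-41) - (2 + 7)/30 = -82 - 1/30*9 = -82 - 3/10 = -823/10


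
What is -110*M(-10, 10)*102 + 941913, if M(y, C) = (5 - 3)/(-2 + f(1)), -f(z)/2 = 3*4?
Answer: 12256089/13 ≈ 9.4278e+5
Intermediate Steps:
f(z) = -24 (f(z) = -6*4 = -2*12 = -24)
M(y, C) = -1/13 (M(y, C) = (5 - 3)/(-2 - 24) = 2/(-26) = 2*(-1/26) = -1/13)
-110*M(-10, 10)*102 + 941913 = -110*(-1/13)*102 + 941913 = (110/13)*102 + 941913 = 11220/13 + 941913 = 12256089/13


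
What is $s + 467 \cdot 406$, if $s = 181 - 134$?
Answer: $189649$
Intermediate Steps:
$s = 47$
$s + 467 \cdot 406 = 47 + 467 \cdot 406 = 47 + 189602 = 189649$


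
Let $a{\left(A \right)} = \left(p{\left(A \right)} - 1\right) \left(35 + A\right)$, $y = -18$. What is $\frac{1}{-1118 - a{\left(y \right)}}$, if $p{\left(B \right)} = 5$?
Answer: $- \frac{1}{1186} \approx -0.00084317$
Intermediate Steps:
$a{\left(A \right)} = 140 + 4 A$ ($a{\left(A \right)} = \left(5 - 1\right) \left(35 + A\right) = 4 \left(35 + A\right) = 140 + 4 A$)
$\frac{1}{-1118 - a{\left(y \right)}} = \frac{1}{-1118 - \left(140 + 4 \left(-18\right)\right)} = \frac{1}{-1118 - \left(140 - 72\right)} = \frac{1}{-1118 - 68} = \frac{1}{-1186} = - \frac{1}{1186}$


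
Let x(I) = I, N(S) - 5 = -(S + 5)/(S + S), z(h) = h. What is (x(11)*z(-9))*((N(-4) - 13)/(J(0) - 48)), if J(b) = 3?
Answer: -693/40 ≈ -17.325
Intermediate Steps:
N(S) = 5 - (5 + S)/(2*S) (N(S) = 5 - (S + 5)/(S + S) = 5 - (5 + S)/(2*S))
(x(11)*z(-9))*((N(-4) - 13)/(J(0) - 48)) = (11*(-9))*(((½)*(-5 + 9*(-4))/(-4) - 13)/(3 - 48)) = -99*((½)*(-¼)*(-5 - 36) - 13)/(-45) = -99*((½)*(-¼)*(-41) - 13)*(-1)/45 = -99*(41/8 - 13)*(-1)/45 = -(-6237)*(-1)/(8*45) = -99*7/40 = -693/40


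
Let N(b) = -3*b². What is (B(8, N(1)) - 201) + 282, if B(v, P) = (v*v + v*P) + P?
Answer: 118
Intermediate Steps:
B(v, P) = P + v² + P*v (B(v, P) = (v² + P*v) + P = P + v² + P*v)
(B(8, N(1)) - 201) + 282 = ((-3*1² + 8² - 3*1²*8) - 201) + 282 = ((-3*1 + 64 - 3*1*8) - 201) + 282 = ((-3 + 64 - 3*8) - 201) + 282 = ((-3 + 64 - 24) - 201) + 282 = (37 - 201) + 282 = -164 + 282 = 118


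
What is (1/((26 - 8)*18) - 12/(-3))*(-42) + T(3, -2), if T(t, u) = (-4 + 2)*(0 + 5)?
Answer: -9619/54 ≈ -178.13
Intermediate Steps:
T(t, u) = -10 (T(t, u) = -2*5 = -10)
(1/((26 - 8)*18) - 12/(-3))*(-42) + T(3, -2) = (1/((26 - 8)*18) - 12/(-3))*(-42) - 10 = ((1/18)/18 - 12*(-⅓))*(-42) - 10 = ((1/18)*(1/18) + 4)*(-42) - 10 = (1/324 + 4)*(-42) - 10 = (1297/324)*(-42) - 10 = -9079/54 - 10 = -9619/54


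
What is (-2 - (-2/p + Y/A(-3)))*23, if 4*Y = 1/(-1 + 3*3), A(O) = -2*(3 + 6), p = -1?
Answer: -52969/576 ≈ -91.960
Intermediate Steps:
A(O) = -18 (A(O) = -2*9 = -18)
Y = 1/32 (Y = 1/(4*(-1 + 3*3)) = 1/(4*(-1 + 9)) = (1/4)/8 = (1/4)*(1/8) = 1/32 ≈ 0.031250)
(-2 - (-2/p + Y/A(-3)))*23 = (-2 - (-2/(-1) + (1/32)/(-18)))*23 = (-2 - (-2*(-1) + (1/32)*(-1/18)))*23 = (-2 - (2 - 1/576))*23 = (-2 - 1*1151/576)*23 = (-2 - 1151/576)*23 = -2303/576*23 = -52969/576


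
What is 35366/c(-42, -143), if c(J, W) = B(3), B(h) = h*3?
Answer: 35366/9 ≈ 3929.6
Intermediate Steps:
B(h) = 3*h
c(J, W) = 9 (c(J, W) = 3*3 = 9)
35366/c(-42, -143) = 35366/9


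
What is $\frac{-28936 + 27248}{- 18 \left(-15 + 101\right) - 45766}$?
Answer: $\frac{844}{23657} \approx 0.035677$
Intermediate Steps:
$\frac{-28936 + 27248}{- 18 \left(-15 + 101\right) - 45766} = - \frac{1688}{\left(-18\right) 86 - 45766} = - \frac{1688}{-1548 - 45766} = - \frac{1688}{-47314} = \left(-1688\right) \left(- \frac{1}{47314}\right) = \frac{844}{23657}$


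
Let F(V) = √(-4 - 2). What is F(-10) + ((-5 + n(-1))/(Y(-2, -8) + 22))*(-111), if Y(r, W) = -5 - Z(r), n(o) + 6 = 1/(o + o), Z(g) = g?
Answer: 2553/38 + I*√6 ≈ 67.184 + 2.4495*I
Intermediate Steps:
n(o) = -6 + 1/(2*o) (n(o) = -6 + 1/(o + o) = -6 + 1/(2*o))
F(V) = I*√6 (F(V) = √(-6) = I*√6)
Y(r, W) = -5 - r
F(-10) + ((-5 + n(-1))/(Y(-2, -8) + 22))*(-111) = I*√6 + ((-5 + (-6 + (½)/(-1)))/((-5 - 1*(-2)) + 22))*(-111) = I*√6 + ((-5 + (-6 + (½)*(-1)))/((-5 + 2) + 22))*(-111) = I*√6 + ((-5 + (-6 - ½))/(-3 + 22))*(-111) = I*√6 + ((-5 - 13/2)/19)*(-111) = I*√6 - 23/2*1/19*(-111) = I*√6 - 23/38*(-111) = I*√6 + 2553/38 = 2553/38 + I*√6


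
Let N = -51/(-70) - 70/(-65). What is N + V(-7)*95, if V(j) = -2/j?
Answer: 26343/910 ≈ 28.948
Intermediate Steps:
N = 1643/910 (N = -51*(-1/70) - 70*(-1/65) = 51/70 + 14/13 = 1643/910 ≈ 1.8055)
N + V(-7)*95 = 1643/910 - 2/(-7)*95 = 1643/910 - 2*(-⅐)*95 = 1643/910 + (2/7)*95 = 1643/910 + 190/7 = 26343/910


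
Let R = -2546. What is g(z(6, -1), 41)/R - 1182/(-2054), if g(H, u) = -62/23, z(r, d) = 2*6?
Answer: 17335726/30069533 ≈ 0.57652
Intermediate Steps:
z(r, d) = 12
g(H, u) = -62/23 (g(H, u) = -62*1/23 = -62/23)
g(z(6, -1), 41)/R - 1182/(-2054) = -62/23/(-2546) - 1182/(-2054) = -62/23*(-1/2546) - 1182*(-1/2054) = 31/29279 + 591/1027 = 17335726/30069533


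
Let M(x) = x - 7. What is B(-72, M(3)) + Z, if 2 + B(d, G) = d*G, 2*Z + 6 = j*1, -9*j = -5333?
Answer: 10427/18 ≈ 579.28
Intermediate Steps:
j = 5333/9 (j = -⅑*(-5333) = 5333/9 ≈ 592.56)
M(x) = -7 + x
Z = 5279/18 (Z = -3 + ((5333/9)*1)/2 = -3 + (½)*(5333/9) = -3 + 5333/18 = 5279/18 ≈ 293.28)
B(d, G) = -2 + G*d (B(d, G) = -2 + d*G = -2 + G*d)
B(-72, M(3)) + Z = (-2 + (-7 + 3)*(-72)) + 5279/18 = (-2 - 4*(-72)) + 5279/18 = (-2 + 288) + 5279/18 = 286 + 5279/18 = 10427/18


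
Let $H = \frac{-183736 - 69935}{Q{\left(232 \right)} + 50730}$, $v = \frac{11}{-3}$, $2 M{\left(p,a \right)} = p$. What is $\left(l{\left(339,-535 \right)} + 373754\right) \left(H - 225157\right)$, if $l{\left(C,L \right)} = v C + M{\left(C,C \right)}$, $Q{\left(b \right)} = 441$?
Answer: $- \frac{1431312072029833}{17057} \approx -8.3913 \cdot 10^{10}$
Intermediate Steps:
$M{\left(p,a \right)} = \frac{p}{2}$
$v = - \frac{11}{3}$ ($v = 11 \left(- \frac{1}{3}\right) = - \frac{11}{3} \approx -3.6667$)
$H = - \frac{84557}{17057}$ ($H = \frac{-183736 - 69935}{441 + 50730} = - \frac{253671}{51171} = \left(-253671\right) \frac{1}{51171} = - \frac{84557}{17057} \approx -4.9573$)
$l{\left(C,L \right)} = - \frac{19 C}{6}$ ($l{\left(C,L \right)} = - \frac{11 C}{3} + \frac{C}{2} = - \frac{19 C}{6}$)
$\left(l{\left(339,-535 \right)} + 373754\right) \left(H - 225157\right) = \left(\left(- \frac{19}{6}\right) 339 + 373754\right) \left(- \frac{84557}{17057} - 225157\right) = \left(- \frac{2147}{2} + 373754\right) \left(- \frac{3840587506}{17057}\right) = \frac{745361}{2} \left(- \frac{3840587506}{17057}\right) = - \frac{1431312072029833}{17057}$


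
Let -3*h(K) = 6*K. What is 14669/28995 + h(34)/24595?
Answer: 71762479/142626405 ≈ 0.50315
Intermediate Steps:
h(K) = -2*K
14669/28995 + h(34)/24595 = 14669/28995 - 2*34/24595 = 14669*(1/28995) - 68*1/24595 = 14669/28995 - 68/24595 = 71762479/142626405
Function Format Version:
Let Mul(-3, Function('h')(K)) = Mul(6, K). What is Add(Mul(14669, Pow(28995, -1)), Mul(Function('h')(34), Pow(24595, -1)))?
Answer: Rational(71762479, 142626405) ≈ 0.50315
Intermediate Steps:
Function('h')(K) = Mul(-2, K) (Function('h')(K) = Mul(Rational(-1, 3), Mul(6, K)) = Mul(-2, K))
Add(Mul(14669, Pow(28995, -1)), Mul(Function('h')(34), Pow(24595, -1))) = Add(Mul(14669, Pow(28995, -1)), Mul(Mul(-2, 34), Pow(24595, -1))) = Add(Mul(14669, Rational(1, 28995)), Mul(-68, Rational(1, 24595))) = Add(Rational(14669, 28995), Rational(-68, 24595)) = Rational(71762479, 142626405)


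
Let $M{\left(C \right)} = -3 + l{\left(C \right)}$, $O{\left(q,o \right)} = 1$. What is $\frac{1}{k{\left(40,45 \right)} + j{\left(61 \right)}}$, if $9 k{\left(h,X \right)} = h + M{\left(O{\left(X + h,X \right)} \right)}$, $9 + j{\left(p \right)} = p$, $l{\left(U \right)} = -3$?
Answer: $\frac{9}{502} \approx 0.017928$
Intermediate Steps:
$j{\left(p \right)} = -9 + p$
$M{\left(C \right)} = -6$ ($M{\left(C \right)} = -3 - 3 = -6$)
$k{\left(h,X \right)} = - \frac{2}{3} + \frac{h}{9}$ ($k{\left(h,X \right)} = \frac{h - 6}{9} = \frac{-6 + h}{9} = - \frac{2}{3} + \frac{h}{9}$)
$\frac{1}{k{\left(40,45 \right)} + j{\left(61 \right)}} = \frac{1}{\left(- \frac{2}{3} + \frac{1}{9} \cdot 40\right) + \left(-9 + 61\right)} = \frac{1}{\left(- \frac{2}{3} + \frac{40}{9}\right) + 52} = \frac{1}{\frac{34}{9} + 52} = \frac{1}{\frac{502}{9}} = \frac{9}{502}$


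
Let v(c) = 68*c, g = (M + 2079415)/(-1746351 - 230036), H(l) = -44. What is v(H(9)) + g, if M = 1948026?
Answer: -5917377345/1976387 ≈ -2994.0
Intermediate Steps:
g = -4027441/1976387 (g = (1948026 + 2079415)/(-1746351 - 230036) = 4027441/(-1976387) = 4027441*(-1/1976387) = -4027441/1976387 ≈ -2.0378)
v(H(9)) + g = 68*(-44) - 4027441/1976387 = -2992 - 4027441/1976387 = -5917377345/1976387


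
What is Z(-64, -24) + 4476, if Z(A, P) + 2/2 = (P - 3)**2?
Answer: 5204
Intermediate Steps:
Z(A, P) = -1 + (-3 + P)**2 (Z(A, P) = -1 + (P - 3)**2 = -1 + (-3 + P)**2)
Z(-64, -24) + 4476 = (-1 + (-3 - 24)**2) + 4476 = (-1 + (-27)**2) + 4476 = (-1 + 729) + 4476 = 728 + 4476 = 5204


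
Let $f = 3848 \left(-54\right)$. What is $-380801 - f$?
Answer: $-173009$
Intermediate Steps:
$f = -207792$
$-380801 - f = -380801 - -207792 = -380801 + 207792 = -173009$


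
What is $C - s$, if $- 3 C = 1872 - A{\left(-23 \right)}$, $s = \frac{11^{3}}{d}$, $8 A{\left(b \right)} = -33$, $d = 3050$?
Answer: $- \frac{7634899}{12200} \approx -625.81$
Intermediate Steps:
$A{\left(b \right)} = - \frac{33}{8}$ ($A{\left(b \right)} = \frac{1}{8} \left(-33\right) = - \frac{33}{8}$)
$s = \frac{1331}{3050}$ ($s = \frac{11^{3}}{3050} = 1331 \cdot \frac{1}{3050} = \frac{1331}{3050} \approx 0.43639$)
$C = - \frac{5003}{8}$ ($C = - \frac{1872 - - \frac{33}{8}}{3} = - \frac{1872 + \frac{33}{8}}{3} = \left(- \frac{1}{3}\right) \frac{15009}{8} = - \frac{5003}{8} \approx -625.38$)
$C - s = - \frac{5003}{8} - \frac{1331}{3050} = - \frac{7634899}{12200}$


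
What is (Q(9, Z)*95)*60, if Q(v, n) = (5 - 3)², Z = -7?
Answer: 22800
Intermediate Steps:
Q(v, n) = 4 (Q(v, n) = 2² = 4)
(Q(9, Z)*95)*60 = (4*95)*60 = 380*60 = 22800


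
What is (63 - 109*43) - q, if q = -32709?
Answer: 28085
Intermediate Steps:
(63 - 109*43) - q = (63 - 109*43) - 1*(-32709) = (63 - 4687) + 32709 = -4624 + 32709 = 28085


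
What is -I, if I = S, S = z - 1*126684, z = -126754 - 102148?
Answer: 355586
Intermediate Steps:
z = -228902
S = -355586 (S = -228902 - 1*126684 = -228902 - 126684 = -355586)
I = -355586
-I = -1*(-355586) = 355586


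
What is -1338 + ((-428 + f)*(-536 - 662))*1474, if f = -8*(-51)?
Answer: 35315702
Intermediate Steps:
f = 408
-1338 + ((-428 + f)*(-536 - 662))*1474 = -1338 + ((-428 + 408)*(-536 - 662))*1474 = -1338 - 20*(-1198)*1474 = -1338 + 23960*1474 = -1338 + 35317040 = 35315702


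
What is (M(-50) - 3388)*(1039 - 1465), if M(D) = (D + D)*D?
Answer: -686712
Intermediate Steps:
M(D) = 2*D**2 (M(D) = (2*D)*D = 2*D**2)
(M(-50) - 3388)*(1039 - 1465) = (2*(-50)**2 - 3388)*(1039 - 1465) = (2*2500 - 3388)*(-426) = (5000 - 3388)*(-426) = 1612*(-426) = -686712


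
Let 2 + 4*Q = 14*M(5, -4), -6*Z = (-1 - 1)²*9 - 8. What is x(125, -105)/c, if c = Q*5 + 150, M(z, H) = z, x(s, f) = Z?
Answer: -14/705 ≈ -0.019858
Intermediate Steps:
Z = -14/3 (Z = -((-1 - 1)²*9 - 8)/6 = -((-2)²*9 - 8)/6 = -(4*9 - 8)/6 = -(36 - 8)/6 = -⅙*28 = -14/3 ≈ -4.6667)
x(s, f) = -14/3
Q = 17 (Q = -½ + (14*5)/4 = -½ + (¼)*70 = -½ + 35/2 = 17)
c = 235 (c = 17*5 + 150 = 85 + 150 = 235)
x(125, -105)/c = -14/3/235 = -14/3*1/235 = -14/705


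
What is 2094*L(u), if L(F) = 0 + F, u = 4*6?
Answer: 50256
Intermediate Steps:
u = 24
L(F) = F
2094*L(u) = 2094*24 = 50256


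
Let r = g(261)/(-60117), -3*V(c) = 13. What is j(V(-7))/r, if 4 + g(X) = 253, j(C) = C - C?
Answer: 0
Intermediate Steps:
V(c) = -13/3 (V(c) = -1/3*13 = -13/3)
j(C) = 0
g(X) = 249 (g(X) = -4 + 253 = 249)
r = -83/20039 (r = 249/(-60117) = 249*(-1/60117) = -83/20039 ≈ -0.0041419)
j(V(-7))/r = 0/(-83/20039) = 0*(-20039/83) = 0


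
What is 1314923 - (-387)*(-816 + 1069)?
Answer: 1412834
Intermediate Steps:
1314923 - (-387)*(-816 + 1069) = 1314923 - (-387)*253 = 1314923 - 1*(-97911) = 1314923 + 97911 = 1412834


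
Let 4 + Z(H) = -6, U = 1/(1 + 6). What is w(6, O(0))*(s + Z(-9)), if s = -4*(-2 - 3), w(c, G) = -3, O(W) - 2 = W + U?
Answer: -30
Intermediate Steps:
U = 1/7 ≈ 0.14286
Z(H) = -10 (Z(H) = -4 - 6 = -10)
O(W) = 15/7 + W (O(W) = 2 + (W + 1/7) = 2 + (1/7 + W) = 15/7 + W)
s = 20 (s = -4*(-5) = 20)
w(6, O(0))*(s + Z(-9)) = -3*(20 - 10) = -3*10 = -30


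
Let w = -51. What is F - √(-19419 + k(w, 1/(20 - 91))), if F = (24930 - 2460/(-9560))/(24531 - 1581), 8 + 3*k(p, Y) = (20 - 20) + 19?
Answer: 3972221/3656700 - I*√174738/3 ≈ 1.0863 - 139.34*I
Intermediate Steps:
k(p, Y) = 11/3 (k(p, Y) = -8/3 + ((20 - 20) + 19)/3 = -8/3 + (0 + 19)/3 = -8/3 + (⅓)*19 = -8/3 + 19/3 = 11/3)
F = 3972221/3656700 (F = (24930 - 2460*(-1/9560))/22950 = (24930 + 123/478)*(1/22950) = (11916663/478)*(1/22950) = 3972221/3656700 ≈ 1.0863)
F - √(-19419 + k(w, 1/(20 - 91))) = 3972221/3656700 - √(-19419 + 11/3) = 3972221/3656700 - √(-58246/3) = 3972221/3656700 - I*√174738/3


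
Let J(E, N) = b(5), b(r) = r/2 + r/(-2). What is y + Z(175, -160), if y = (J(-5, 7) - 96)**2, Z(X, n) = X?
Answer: 9391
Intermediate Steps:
b(r) = 0 (b(r) = r*(1/2) + r*(-1/2) = r/2 - r/2 = 0)
J(E, N) = 0
y = 9216 (y = (0 - 96)**2 = (-96)**2 = 9216)
y + Z(175, -160) = 9216 + 175 = 9391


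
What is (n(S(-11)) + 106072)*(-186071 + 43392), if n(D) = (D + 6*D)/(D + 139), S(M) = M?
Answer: -1937172615381/128 ≈ -1.5134e+10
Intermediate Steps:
n(D) = 7*D/(139 + D) (n(D) = (7*D)/(139 + D) = 7*D/(139 + D))
(n(S(-11)) + 106072)*(-186071 + 43392) = (7*(-11)/(139 - 11) + 106072)*(-186071 + 43392) = (7*(-11)/128 + 106072)*(-142679) = (7*(-11)*(1/128) + 106072)*(-142679) = (-77/128 + 106072)*(-142679) = (13577139/128)*(-142679) = -1937172615381/128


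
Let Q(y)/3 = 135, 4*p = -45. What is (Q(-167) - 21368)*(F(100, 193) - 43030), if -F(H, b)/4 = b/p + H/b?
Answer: 7822082796058/8685 ≈ 9.0064e+8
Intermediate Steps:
p = -45/4 (p = (¼)*(-45) = -45/4 ≈ -11.250)
Q(y) = 405 (Q(y) = 3*135 = 405)
F(H, b) = 16*b/45 - 4*H/b (F(H, b) = -4*(b/(-45/4) + H/b) = -4*(b*(-4/45) + H/b) = -4*(-4*b/45 + H/b) = 16*b/45 - 4*H/b)
(Q(-167) - 21368)*(F(100, 193) - 43030) = (405 - 21368)*(((16/45)*193 - 4*100/193) - 43030) = -20963*((3088/45 - 4*100*1/193) - 43030) = -20963*((3088/45 - 400/193) - 43030) = -20963*(577984/8685 - 43030) = -20963*(-373137566/8685) = 7822082796058/8685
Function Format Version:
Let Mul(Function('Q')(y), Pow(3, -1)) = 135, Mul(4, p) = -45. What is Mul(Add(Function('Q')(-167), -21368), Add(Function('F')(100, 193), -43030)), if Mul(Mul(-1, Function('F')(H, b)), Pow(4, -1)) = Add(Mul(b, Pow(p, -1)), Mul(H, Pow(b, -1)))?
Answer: Rational(7822082796058, 8685) ≈ 9.0064e+8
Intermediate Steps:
p = Rational(-45, 4) (p = Mul(Rational(1, 4), -45) = Rational(-45, 4) ≈ -11.250)
Function('Q')(y) = 405 (Function('Q')(y) = Mul(3, 135) = 405)
Function('F')(H, b) = Add(Mul(Rational(16, 45), b), Mul(-4, H, Pow(b, -1))) (Function('F')(H, b) = Mul(-4, Add(Mul(b, Pow(Rational(-45, 4), -1)), Mul(H, Pow(b, -1)))) = Mul(-4, Add(Mul(b, Rational(-4, 45)), Mul(H, Pow(b, -1)))) = Mul(-4, Add(Mul(Rational(-4, 45), b), Mul(H, Pow(b, -1)))) = Add(Mul(Rational(16, 45), b), Mul(-4, H, Pow(b, -1))))
Mul(Add(Function('Q')(-167), -21368), Add(Function('F')(100, 193), -43030)) = Mul(Add(405, -21368), Add(Add(Mul(Rational(16, 45), 193), Mul(-4, 100, Pow(193, -1))), -43030)) = Mul(-20963, Add(Add(Rational(3088, 45), Mul(-4, 100, Rational(1, 193))), -43030)) = Mul(-20963, Add(Add(Rational(3088, 45), Rational(-400, 193)), -43030)) = Mul(-20963, Add(Rational(577984, 8685), -43030)) = Mul(-20963, Rational(-373137566, 8685)) = Rational(7822082796058, 8685)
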